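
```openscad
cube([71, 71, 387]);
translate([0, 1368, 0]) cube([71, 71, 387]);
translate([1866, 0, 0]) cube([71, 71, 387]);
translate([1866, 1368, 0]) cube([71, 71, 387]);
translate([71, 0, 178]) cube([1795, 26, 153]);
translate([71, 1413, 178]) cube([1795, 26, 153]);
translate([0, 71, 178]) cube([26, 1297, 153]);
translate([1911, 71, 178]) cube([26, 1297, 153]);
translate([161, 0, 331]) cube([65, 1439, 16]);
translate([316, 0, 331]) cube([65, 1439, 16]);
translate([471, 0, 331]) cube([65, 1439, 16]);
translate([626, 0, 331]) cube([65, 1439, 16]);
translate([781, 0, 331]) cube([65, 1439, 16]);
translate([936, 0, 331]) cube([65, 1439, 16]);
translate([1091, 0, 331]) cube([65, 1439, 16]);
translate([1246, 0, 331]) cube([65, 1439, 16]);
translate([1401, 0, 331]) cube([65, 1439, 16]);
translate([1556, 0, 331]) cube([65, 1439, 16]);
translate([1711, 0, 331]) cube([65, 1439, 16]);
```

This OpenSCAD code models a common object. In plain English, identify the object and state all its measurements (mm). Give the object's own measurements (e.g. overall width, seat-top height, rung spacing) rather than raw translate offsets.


A bed frame 1937 mm long (x) by 1439 mm wide (y). Four 71×71 mm corner posts, 387 mm tall, at the corners of the footprint. Four rails of 26 mm thickness and 153 mm height run between adjacent posts with their undersides at z = 178 mm, their outer faces flush with the outside of the frame (the two x-running rails run between the posts' inner faces; the two y-running rails run between the posts' inner faces). 11 slats, each 65 mm wide (x) and 16 mm thick, lie across the top of the two x-running rails, running the full 1439 mm width of the frame in y; along x they sit between the end posts with a 90 mm gap after the −x posts and between neighbouring slats and before the +x posts.


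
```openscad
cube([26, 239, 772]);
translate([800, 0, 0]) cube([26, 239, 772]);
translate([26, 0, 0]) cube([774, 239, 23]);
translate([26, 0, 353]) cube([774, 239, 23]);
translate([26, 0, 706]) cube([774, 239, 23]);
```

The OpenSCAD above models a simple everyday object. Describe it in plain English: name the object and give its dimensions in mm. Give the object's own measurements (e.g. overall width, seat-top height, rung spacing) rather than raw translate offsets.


An open bookshelf. Two side panels, each 26 mm thick, 239 mm deep and 772 mm tall, stand 826 mm apart (outside-to-outside). Between them sit 3 shelves, each 23 mm thick and 239 mm deep, spanning the full gap between the sides. The bottom shelf rests on the floor (its underside at z = 0) and the clear gap between one shelf's top and the next shelf's underside is 330 mm.


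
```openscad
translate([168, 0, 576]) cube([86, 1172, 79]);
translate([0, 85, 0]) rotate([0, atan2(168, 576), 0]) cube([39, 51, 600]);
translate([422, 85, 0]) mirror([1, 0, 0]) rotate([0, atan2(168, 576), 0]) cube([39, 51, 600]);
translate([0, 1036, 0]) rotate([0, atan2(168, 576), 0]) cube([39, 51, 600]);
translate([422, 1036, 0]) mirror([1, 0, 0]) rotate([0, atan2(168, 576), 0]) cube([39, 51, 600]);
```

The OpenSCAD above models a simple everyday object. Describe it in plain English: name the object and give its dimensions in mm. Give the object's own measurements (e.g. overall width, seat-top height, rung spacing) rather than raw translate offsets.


A sawhorse. A 86×1172×79 mm beam (x, y, z) sits on two A-frame leg pairs. Each pair is two raked legs of 39×51 mm section (51 mm along y) splaying symmetrically in x. Each leg rises 576 mm vertically over 168 mm of horizontal reach and is 600 mm long along its own axis. Every leg's outer bottom edge rests on the floor and its outer top edge meets a bottom edge of the beam — the left legs (tilting toward +x) meet the beam's −x bottom edge, the right legs (their mirror images, tilting toward −x) meet its +x bottom edge — so the leg tops tuck under the beam, the beam's underside is 576 mm above the floor, and the feet are 422 mm apart outside-to-outside with the beam centred between them. The two leg pairs are set in 85 mm from either end of the beam.


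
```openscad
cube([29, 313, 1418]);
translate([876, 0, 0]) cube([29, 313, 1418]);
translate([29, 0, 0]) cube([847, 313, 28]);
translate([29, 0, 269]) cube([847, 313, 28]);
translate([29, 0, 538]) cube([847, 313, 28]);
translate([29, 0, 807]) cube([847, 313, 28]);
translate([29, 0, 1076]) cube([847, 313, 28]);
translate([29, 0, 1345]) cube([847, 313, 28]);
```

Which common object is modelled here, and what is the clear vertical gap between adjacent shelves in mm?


A bookshelf. The clear shelf gap is 241 mm.

Two tall side panels with 6 horizontal boards between them — a bookshelf. The first two shelf undersides are at z = 0 and z = 269; with shelf thickness 28, the clear gap is 269 − 0 − 28 = 241 mm.


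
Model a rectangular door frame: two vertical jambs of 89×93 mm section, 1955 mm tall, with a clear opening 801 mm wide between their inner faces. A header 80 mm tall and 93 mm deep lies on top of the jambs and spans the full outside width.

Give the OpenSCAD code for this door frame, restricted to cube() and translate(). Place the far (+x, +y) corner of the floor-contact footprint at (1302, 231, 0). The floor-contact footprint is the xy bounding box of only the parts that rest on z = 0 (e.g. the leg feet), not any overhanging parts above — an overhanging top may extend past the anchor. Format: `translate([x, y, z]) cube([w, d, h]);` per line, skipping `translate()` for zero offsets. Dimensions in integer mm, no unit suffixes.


translate([323, 138, 0]) cube([89, 93, 1955]);
translate([1213, 138, 0]) cube([89, 93, 1955]);
translate([323, 138, 1955]) cube([979, 93, 80]);


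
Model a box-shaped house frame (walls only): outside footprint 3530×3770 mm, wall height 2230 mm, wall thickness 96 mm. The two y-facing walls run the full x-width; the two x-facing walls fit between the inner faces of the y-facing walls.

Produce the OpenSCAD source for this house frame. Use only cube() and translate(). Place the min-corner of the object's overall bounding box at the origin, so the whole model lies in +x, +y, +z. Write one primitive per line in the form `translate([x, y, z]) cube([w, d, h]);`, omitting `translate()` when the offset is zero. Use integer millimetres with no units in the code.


cube([3530, 96, 2230]);
translate([0, 3674, 0]) cube([3530, 96, 2230]);
translate([0, 96, 0]) cube([96, 3578, 2230]);
translate([3434, 96, 0]) cube([96, 3578, 2230]);


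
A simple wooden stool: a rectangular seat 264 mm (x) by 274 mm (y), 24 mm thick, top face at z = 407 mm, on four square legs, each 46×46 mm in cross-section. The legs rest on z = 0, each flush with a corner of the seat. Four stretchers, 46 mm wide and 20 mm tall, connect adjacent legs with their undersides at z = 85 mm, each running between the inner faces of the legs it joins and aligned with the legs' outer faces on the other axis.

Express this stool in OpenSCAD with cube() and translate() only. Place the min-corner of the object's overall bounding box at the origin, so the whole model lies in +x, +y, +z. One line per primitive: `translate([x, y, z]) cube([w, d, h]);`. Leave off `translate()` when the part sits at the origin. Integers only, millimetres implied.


translate([0, 0, 383]) cube([264, 274, 24]);
cube([46, 46, 383]);
translate([218, 0, 0]) cube([46, 46, 383]);
translate([0, 228, 0]) cube([46, 46, 383]);
translate([218, 228, 0]) cube([46, 46, 383]);
translate([46, 0, 85]) cube([172, 46, 20]);
translate([46, 228, 85]) cube([172, 46, 20]);
translate([0, 46, 85]) cube([46, 182, 20]);
translate([218, 46, 85]) cube([46, 182, 20]);


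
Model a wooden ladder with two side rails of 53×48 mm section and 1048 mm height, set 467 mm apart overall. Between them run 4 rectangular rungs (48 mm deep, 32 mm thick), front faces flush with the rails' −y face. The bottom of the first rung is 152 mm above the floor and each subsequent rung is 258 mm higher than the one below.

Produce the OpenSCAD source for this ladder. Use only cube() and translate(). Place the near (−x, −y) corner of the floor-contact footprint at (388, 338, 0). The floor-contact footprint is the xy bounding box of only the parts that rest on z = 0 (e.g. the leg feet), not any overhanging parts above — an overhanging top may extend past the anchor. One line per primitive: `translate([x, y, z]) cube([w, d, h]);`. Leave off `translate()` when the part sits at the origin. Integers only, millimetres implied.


translate([388, 338, 0]) cube([53, 48, 1048]);
translate([802, 338, 0]) cube([53, 48, 1048]);
translate([441, 338, 152]) cube([361, 48, 32]);
translate([441, 338, 410]) cube([361, 48, 32]);
translate([441, 338, 668]) cube([361, 48, 32]);
translate([441, 338, 926]) cube([361, 48, 32]);


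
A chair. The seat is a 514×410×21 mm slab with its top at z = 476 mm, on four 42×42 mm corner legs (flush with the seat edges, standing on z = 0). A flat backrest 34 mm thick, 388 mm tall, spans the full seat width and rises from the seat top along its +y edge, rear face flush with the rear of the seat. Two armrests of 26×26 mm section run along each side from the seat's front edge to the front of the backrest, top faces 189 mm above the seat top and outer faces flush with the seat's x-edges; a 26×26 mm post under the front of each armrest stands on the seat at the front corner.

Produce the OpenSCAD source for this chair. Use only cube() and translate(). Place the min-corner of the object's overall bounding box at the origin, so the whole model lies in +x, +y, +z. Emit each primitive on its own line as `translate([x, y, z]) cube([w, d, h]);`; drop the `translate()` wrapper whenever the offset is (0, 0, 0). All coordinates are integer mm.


translate([0, 0, 455]) cube([514, 410, 21]);
cube([42, 42, 455]);
translate([472, 0, 0]) cube([42, 42, 455]);
translate([0, 368, 0]) cube([42, 42, 455]);
translate([472, 368, 0]) cube([42, 42, 455]);
translate([0, 376, 476]) cube([514, 34, 388]);
translate([0, 0, 639]) cube([26, 376, 26]);
translate([488, 0, 639]) cube([26, 376, 26]);
translate([0, 0, 476]) cube([26, 26, 163]);
translate([488, 0, 476]) cube([26, 26, 163]);


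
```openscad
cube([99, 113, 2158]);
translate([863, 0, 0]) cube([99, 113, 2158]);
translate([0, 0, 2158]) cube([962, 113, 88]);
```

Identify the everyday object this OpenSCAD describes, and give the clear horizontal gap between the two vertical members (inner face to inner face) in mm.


A door frame. The clear opening width is 764 mm.

Two 2158 mm tall posts with a header on top — a door frame. The left jamb is 99 mm wide at x = 0; the right jamb starts at x = 863. The clear opening is 863 − 99 = 764 mm.


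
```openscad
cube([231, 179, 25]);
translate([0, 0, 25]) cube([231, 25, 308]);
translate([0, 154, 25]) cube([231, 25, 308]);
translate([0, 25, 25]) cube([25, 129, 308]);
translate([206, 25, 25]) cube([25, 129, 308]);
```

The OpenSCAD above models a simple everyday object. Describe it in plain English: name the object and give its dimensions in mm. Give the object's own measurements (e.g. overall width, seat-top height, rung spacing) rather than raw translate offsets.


An open-topped rectangular box: outside dimensions 231×179×333 mm, with a uniform wall and base thickness of 25 mm. The base is a full 231×179 slab on the floor; four walls sit on top of the base. The front and back walls (the −y and +y sides) span the full width; the two side walls fit between them.


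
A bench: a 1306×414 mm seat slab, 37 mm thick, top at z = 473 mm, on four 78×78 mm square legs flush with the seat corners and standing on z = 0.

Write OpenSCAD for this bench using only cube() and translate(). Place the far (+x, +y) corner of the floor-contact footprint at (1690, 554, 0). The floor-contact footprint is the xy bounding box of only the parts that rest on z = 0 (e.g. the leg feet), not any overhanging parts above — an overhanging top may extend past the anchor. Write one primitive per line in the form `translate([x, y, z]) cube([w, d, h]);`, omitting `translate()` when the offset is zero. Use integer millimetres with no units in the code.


// leg_h = 473 − 37 = 436
translate([384, 140, 436]) cube([1306, 414, 37]);
translate([384, 140, 0]) cube([78, 78, 436]);
translate([384, 476, 0]) cube([78, 78, 436]);
translate([1612, 140, 0]) cube([78, 78, 436]);
translate([1612, 476, 0]) cube([78, 78, 436]);


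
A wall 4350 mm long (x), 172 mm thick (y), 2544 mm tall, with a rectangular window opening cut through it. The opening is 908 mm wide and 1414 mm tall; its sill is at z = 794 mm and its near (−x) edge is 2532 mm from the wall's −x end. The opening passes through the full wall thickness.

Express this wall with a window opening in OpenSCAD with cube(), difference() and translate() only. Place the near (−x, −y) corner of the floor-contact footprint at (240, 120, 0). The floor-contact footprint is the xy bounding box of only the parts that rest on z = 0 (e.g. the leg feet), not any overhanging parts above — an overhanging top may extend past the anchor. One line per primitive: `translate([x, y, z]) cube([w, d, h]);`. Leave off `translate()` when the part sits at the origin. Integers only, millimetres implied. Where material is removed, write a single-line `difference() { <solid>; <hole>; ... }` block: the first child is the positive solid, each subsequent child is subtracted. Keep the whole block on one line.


difference() { translate([240, 120, 0]) cube([4350, 172, 2544]); translate([2772, 120, 794]) cube([908, 172, 1414]); }


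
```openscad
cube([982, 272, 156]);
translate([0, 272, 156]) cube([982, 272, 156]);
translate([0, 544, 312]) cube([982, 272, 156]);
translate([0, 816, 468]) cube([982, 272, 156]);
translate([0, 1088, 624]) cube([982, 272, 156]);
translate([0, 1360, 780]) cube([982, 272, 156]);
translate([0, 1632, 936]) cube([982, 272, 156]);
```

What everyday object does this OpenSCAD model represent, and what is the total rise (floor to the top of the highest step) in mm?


A staircase. The total rise is 1092 mm.

7 identical blocks, each offset up and back from the previous — a staircase. Each step is 156 mm tall and there are 7 of them, so the total rise is 7 × 156 = 1092 mm.


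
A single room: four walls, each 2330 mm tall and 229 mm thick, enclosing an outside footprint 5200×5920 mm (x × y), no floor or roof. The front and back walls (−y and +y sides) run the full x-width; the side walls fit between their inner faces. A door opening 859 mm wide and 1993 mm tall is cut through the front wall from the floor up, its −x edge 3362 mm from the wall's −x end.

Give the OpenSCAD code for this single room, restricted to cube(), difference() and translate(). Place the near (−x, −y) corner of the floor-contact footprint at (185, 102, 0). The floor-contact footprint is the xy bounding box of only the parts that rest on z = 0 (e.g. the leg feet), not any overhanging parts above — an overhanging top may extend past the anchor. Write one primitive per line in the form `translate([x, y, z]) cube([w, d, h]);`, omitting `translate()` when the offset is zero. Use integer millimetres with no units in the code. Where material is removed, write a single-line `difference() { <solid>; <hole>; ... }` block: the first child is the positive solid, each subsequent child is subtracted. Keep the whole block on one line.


difference() { translate([185, 102, 0]) cube([5200, 229, 2330]); translate([3547, 102, 0]) cube([859, 229, 1993]); }
translate([185, 5793, 0]) cube([5200, 229, 2330]);
translate([185, 331, 0]) cube([229, 5462, 2330]);
translate([5156, 331, 0]) cube([229, 5462, 2330]);


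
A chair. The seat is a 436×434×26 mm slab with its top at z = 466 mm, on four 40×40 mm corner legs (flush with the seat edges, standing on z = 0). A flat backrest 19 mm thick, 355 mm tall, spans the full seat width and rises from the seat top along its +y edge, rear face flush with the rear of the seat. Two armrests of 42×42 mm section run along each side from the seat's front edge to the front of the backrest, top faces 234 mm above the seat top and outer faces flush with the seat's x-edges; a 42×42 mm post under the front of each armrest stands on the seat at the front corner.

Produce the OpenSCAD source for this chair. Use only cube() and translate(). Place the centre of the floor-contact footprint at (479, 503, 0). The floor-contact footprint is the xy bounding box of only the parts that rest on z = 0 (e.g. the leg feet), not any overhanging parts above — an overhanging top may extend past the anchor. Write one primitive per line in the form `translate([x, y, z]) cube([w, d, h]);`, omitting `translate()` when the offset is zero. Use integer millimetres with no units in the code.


translate([261, 286, 440]) cube([436, 434, 26]);
translate([261, 286, 0]) cube([40, 40, 440]);
translate([657, 286, 0]) cube([40, 40, 440]);
translate([261, 680, 0]) cube([40, 40, 440]);
translate([657, 680, 0]) cube([40, 40, 440]);
translate([261, 701, 466]) cube([436, 19, 355]);
translate([261, 286, 658]) cube([42, 415, 42]);
translate([655, 286, 658]) cube([42, 415, 42]);
translate([261, 286, 466]) cube([42, 42, 192]);
translate([655, 286, 466]) cube([42, 42, 192]);


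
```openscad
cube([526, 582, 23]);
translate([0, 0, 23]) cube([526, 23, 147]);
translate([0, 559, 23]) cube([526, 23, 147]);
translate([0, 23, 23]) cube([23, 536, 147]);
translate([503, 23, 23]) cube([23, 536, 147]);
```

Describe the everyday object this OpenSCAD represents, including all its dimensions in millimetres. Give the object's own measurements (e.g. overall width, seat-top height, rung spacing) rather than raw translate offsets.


An open-topped rectangular box: outside dimensions 526×582×170 mm, with a uniform wall and base thickness of 23 mm. The base is a full 526×582 slab on the floor; four walls sit on top of the base. The front and back walls (the −y and +y sides) span the full width; the two side walls fit between them.


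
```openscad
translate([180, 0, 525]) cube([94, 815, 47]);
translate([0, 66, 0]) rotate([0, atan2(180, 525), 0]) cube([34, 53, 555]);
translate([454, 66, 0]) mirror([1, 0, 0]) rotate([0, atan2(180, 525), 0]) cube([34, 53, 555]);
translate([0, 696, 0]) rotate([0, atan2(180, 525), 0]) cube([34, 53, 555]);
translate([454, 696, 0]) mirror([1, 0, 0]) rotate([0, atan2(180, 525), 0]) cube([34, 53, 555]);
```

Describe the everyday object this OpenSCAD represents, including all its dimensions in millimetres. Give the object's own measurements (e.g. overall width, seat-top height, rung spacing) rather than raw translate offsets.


A sawhorse. A 94×815×47 mm beam (x, y, z) sits on two A-frame leg pairs. Each pair is two raked legs of 34×53 mm section (53 mm along y) splaying symmetrically in x. Each leg rises 525 mm vertically over 180 mm of horizontal reach and is 555 mm long along its own axis. Every leg's outer bottom edge rests on the floor and its outer top edge meets a bottom edge of the beam — the left legs (tilting toward +x) meet the beam's −x bottom edge, the right legs (their mirror images, tilting toward −x) meet its +x bottom edge — so the leg tops tuck under the beam, the beam's underside is 525 mm above the floor, and the feet are 454 mm apart outside-to-outside with the beam centred between them. The two leg pairs are set in 66 mm from either end of the beam.


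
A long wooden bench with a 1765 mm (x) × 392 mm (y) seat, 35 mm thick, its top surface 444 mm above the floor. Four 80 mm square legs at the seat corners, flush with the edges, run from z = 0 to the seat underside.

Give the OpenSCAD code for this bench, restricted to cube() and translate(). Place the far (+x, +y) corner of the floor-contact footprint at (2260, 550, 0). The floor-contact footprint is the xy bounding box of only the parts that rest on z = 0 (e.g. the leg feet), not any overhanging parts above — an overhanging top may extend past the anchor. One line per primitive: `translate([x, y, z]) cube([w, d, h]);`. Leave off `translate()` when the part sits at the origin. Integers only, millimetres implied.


// leg_h = 444 − 35 = 409
translate([495, 158, 409]) cube([1765, 392, 35]);
translate([495, 158, 0]) cube([80, 80, 409]);
translate([495, 470, 0]) cube([80, 80, 409]);
translate([2180, 158, 0]) cube([80, 80, 409]);
translate([2180, 470, 0]) cube([80, 80, 409]);


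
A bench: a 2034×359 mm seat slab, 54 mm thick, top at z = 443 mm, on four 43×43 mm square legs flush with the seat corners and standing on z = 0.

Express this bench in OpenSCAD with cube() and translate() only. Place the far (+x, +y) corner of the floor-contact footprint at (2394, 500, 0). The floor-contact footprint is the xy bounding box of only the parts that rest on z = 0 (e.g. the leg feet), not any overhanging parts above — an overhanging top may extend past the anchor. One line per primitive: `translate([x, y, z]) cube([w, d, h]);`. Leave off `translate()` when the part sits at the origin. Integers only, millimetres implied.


translate([360, 141, 389]) cube([2034, 359, 54]);
translate([360, 141, 0]) cube([43, 43, 389]);
translate([360, 457, 0]) cube([43, 43, 389]);
translate([2351, 141, 0]) cube([43, 43, 389]);
translate([2351, 457, 0]) cube([43, 43, 389]);


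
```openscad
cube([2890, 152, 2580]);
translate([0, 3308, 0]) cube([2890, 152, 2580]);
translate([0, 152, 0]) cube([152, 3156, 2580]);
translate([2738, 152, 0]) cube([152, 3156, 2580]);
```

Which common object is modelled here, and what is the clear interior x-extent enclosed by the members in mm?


A house (or room) frame. The interior width is 2586 mm.

Four 2580 mm walls enclosing a rectangle with no floor or roof — a room or house frame. Outside width is 2890 mm and wall thickness is 152 mm, so the interior width is 2890 − 2 × 152 = 2586 mm.


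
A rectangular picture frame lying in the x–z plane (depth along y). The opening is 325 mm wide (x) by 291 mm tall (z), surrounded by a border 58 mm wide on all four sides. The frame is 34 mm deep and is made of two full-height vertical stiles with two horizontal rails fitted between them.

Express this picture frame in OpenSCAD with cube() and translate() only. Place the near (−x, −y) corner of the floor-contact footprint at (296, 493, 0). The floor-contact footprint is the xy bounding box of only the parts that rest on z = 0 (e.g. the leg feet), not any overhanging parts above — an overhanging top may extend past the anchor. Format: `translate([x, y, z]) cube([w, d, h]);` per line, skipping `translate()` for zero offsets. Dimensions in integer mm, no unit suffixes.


translate([296, 493, 0]) cube([58, 34, 407]);
translate([679, 493, 0]) cube([58, 34, 407]);
translate([354, 493, 0]) cube([325, 34, 58]);
translate([354, 493, 349]) cube([325, 34, 58]);


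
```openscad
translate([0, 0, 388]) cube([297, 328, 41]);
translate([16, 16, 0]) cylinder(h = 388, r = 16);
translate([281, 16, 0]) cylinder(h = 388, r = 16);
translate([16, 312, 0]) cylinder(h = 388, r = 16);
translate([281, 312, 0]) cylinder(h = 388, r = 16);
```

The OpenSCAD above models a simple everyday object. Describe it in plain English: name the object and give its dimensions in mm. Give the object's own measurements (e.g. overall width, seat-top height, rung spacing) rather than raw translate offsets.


A simple wooden stool: a rectangular seat 297 mm (x) by 328 mm (y), 41 mm thick, top face at z = 429 mm, on four round legs, each 32 mm in diameter. The legs rest on z = 0, each leg's axis is inset half a diameter from the nearest pair of seat edges (so the leg's bounding box is flush with the corner).


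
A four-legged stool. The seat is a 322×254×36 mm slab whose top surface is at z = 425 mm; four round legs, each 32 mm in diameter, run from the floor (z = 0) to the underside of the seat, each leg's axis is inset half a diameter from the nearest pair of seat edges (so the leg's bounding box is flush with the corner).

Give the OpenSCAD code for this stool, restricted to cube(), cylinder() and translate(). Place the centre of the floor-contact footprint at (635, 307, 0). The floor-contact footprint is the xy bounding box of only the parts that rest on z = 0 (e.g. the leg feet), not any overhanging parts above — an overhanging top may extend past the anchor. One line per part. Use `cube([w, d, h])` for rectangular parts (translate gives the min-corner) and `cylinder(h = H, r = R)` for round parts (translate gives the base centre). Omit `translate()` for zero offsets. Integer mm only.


// leg_h = 425 - 36 = 389
translate([474, 180, 389]) cube([322, 254, 36]);
translate([490, 196, 0]) cylinder(h = 389, r = 16);
translate([780, 196, 0]) cylinder(h = 389, r = 16);
translate([490, 418, 0]) cylinder(h = 389, r = 16);
translate([780, 418, 0]) cylinder(h = 389, r = 16);


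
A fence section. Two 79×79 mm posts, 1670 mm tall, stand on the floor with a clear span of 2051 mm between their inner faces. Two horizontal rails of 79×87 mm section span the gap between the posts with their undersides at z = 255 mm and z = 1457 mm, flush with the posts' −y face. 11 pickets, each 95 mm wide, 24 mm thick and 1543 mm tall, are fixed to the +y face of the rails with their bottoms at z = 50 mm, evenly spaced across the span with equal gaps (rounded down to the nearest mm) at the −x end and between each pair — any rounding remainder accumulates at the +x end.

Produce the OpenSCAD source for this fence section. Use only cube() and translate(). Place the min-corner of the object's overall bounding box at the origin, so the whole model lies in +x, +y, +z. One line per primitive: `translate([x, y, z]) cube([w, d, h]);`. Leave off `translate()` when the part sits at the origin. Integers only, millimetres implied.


cube([79, 79, 1670]);
translate([2130, 0, 0]) cube([79, 79, 1670]);
translate([79, 0, 255]) cube([2051, 79, 87]);
translate([79, 0, 1457]) cube([2051, 79, 87]);
translate([162, 79, 50]) cube([95, 24, 1543]);
translate([340, 79, 50]) cube([95, 24, 1543]);
translate([518, 79, 50]) cube([95, 24, 1543]);
translate([696, 79, 50]) cube([95, 24, 1543]);
translate([874, 79, 50]) cube([95, 24, 1543]);
translate([1052, 79, 50]) cube([95, 24, 1543]);
translate([1230, 79, 50]) cube([95, 24, 1543]);
translate([1408, 79, 50]) cube([95, 24, 1543]);
translate([1586, 79, 50]) cube([95, 24, 1543]);
translate([1764, 79, 50]) cube([95, 24, 1543]);
translate([1942, 79, 50]) cube([95, 24, 1543]);


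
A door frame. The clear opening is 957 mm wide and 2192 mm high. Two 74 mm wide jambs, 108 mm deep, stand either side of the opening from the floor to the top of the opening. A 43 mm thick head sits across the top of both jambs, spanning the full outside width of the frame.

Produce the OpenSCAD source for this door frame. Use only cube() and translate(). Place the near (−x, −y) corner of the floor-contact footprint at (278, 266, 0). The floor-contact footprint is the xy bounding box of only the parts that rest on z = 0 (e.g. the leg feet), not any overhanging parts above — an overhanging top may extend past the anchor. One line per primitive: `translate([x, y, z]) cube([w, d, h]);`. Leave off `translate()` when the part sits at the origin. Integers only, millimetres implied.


translate([278, 266, 0]) cube([74, 108, 2192]);
translate([1309, 266, 0]) cube([74, 108, 2192]);
translate([278, 266, 2192]) cube([1105, 108, 43]);


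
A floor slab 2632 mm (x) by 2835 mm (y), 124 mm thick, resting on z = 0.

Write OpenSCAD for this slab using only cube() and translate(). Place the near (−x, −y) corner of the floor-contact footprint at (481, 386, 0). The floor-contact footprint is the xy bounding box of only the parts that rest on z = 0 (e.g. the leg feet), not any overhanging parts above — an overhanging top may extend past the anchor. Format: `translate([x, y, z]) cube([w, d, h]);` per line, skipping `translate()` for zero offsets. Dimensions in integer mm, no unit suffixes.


translate([481, 386, 0]) cube([2632, 2835, 124]);


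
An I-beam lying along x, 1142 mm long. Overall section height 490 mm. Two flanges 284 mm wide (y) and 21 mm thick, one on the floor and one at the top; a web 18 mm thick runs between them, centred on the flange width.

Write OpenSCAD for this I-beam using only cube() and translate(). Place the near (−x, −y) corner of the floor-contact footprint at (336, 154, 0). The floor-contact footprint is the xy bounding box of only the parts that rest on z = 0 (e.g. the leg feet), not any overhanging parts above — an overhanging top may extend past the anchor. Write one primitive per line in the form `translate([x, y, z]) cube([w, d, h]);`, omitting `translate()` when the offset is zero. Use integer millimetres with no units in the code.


translate([336, 154, 0]) cube([1142, 284, 21]);
translate([336, 287, 21]) cube([1142, 18, 448]);
translate([336, 154, 469]) cube([1142, 284, 21]);


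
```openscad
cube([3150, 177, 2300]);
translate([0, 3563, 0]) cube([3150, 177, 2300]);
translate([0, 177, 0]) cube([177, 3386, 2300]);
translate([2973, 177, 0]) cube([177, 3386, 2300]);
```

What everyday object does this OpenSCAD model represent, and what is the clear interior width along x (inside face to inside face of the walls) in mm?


A house (or room) frame. The interior width is 2796 mm.

Four 2300 mm walls enclosing a rectangle with no floor or roof — a room or house frame. Outside width is 3150 mm and wall thickness is 177 mm, so the interior width is 3150 − 2 × 177 = 2796 mm.


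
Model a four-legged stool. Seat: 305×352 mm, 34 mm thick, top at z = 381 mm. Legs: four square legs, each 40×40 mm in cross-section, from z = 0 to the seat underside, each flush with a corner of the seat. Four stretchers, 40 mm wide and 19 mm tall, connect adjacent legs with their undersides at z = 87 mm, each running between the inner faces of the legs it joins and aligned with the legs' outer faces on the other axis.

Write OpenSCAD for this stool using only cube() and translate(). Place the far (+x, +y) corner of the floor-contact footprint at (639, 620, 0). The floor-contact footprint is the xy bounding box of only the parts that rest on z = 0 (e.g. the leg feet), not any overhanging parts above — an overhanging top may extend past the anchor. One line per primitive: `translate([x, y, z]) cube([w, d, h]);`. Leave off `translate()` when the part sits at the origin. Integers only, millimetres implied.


translate([334, 268, 347]) cube([305, 352, 34]);
translate([334, 268, 0]) cube([40, 40, 347]);
translate([599, 268, 0]) cube([40, 40, 347]);
translate([334, 580, 0]) cube([40, 40, 347]);
translate([599, 580, 0]) cube([40, 40, 347]);
translate([374, 268, 87]) cube([225, 40, 19]);
translate([374, 580, 87]) cube([225, 40, 19]);
translate([334, 308, 87]) cube([40, 272, 19]);
translate([599, 308, 87]) cube([40, 272, 19]);


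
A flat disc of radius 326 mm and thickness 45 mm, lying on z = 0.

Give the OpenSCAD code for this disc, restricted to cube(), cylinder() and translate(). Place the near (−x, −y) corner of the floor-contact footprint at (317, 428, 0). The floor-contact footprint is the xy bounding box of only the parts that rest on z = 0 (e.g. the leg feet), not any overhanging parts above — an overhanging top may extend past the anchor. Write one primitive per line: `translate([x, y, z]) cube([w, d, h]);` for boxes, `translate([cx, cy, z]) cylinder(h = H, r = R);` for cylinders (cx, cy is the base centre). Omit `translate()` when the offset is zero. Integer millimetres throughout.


translate([643, 754, 0]) cylinder(h = 45, r = 326);


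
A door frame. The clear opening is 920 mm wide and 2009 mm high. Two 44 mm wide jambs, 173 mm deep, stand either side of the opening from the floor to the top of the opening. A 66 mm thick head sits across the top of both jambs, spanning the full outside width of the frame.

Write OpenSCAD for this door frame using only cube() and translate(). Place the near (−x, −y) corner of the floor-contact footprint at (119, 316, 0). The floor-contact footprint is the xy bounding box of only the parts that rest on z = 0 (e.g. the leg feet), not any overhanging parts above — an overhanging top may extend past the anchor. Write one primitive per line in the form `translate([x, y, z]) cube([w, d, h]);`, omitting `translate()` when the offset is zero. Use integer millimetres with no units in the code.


translate([119, 316, 0]) cube([44, 173, 2009]);
translate([1083, 316, 0]) cube([44, 173, 2009]);
translate([119, 316, 2009]) cube([1008, 173, 66]);


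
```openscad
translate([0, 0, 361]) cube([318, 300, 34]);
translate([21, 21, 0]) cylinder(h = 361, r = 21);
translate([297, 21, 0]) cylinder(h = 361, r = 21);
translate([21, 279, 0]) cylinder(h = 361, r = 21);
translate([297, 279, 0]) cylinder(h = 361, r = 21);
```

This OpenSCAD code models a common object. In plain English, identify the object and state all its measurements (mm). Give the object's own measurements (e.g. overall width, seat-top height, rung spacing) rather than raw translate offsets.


A simple wooden stool: a rectangular seat 318 mm (x) by 300 mm (y), 34 mm thick, top face at z = 395 mm, on four round legs, each 42 mm in diameter. The legs rest on z = 0, each leg's axis is inset half a diameter from the nearest pair of seat edges (so the leg's bounding box is flush with the corner).


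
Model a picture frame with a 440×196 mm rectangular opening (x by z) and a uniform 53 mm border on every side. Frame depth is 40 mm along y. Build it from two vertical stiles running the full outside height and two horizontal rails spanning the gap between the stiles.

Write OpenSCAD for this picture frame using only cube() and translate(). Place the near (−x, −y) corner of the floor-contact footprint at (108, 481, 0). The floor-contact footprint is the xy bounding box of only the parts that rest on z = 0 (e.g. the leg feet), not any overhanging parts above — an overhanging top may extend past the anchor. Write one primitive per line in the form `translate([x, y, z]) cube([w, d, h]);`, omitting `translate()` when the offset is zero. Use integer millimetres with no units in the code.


translate([108, 481, 0]) cube([53, 40, 302]);
translate([601, 481, 0]) cube([53, 40, 302]);
translate([161, 481, 0]) cube([440, 40, 53]);
translate([161, 481, 249]) cube([440, 40, 53]);


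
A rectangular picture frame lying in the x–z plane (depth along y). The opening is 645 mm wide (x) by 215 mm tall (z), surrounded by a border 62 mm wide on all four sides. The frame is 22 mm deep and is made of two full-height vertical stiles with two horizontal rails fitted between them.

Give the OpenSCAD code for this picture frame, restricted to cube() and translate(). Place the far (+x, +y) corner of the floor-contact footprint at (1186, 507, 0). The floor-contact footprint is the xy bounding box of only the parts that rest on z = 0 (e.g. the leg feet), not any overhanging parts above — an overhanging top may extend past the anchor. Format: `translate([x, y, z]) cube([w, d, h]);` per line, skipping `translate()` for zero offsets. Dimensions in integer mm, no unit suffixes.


translate([417, 485, 0]) cube([62, 22, 339]);
translate([1124, 485, 0]) cube([62, 22, 339]);
translate([479, 485, 0]) cube([645, 22, 62]);
translate([479, 485, 277]) cube([645, 22, 62]);


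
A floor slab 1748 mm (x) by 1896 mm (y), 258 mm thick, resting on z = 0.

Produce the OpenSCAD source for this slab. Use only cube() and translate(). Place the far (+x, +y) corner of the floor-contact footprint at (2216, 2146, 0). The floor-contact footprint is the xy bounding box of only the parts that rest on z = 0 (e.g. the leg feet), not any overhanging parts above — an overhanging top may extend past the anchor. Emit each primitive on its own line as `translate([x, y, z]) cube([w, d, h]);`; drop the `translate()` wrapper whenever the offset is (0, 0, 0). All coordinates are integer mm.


translate([468, 250, 0]) cube([1748, 1896, 258]);


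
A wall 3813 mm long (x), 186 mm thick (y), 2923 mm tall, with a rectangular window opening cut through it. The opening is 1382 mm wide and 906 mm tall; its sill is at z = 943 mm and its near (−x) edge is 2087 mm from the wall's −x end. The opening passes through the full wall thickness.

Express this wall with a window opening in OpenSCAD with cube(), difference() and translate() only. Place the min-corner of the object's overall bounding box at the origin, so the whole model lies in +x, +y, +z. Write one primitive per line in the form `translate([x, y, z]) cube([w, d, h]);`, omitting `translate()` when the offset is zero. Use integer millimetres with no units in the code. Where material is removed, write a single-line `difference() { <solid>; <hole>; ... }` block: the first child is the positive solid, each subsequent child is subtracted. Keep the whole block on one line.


difference() { cube([3813, 186, 2923]); translate([2087, 0, 943]) cube([1382, 186, 906]); }


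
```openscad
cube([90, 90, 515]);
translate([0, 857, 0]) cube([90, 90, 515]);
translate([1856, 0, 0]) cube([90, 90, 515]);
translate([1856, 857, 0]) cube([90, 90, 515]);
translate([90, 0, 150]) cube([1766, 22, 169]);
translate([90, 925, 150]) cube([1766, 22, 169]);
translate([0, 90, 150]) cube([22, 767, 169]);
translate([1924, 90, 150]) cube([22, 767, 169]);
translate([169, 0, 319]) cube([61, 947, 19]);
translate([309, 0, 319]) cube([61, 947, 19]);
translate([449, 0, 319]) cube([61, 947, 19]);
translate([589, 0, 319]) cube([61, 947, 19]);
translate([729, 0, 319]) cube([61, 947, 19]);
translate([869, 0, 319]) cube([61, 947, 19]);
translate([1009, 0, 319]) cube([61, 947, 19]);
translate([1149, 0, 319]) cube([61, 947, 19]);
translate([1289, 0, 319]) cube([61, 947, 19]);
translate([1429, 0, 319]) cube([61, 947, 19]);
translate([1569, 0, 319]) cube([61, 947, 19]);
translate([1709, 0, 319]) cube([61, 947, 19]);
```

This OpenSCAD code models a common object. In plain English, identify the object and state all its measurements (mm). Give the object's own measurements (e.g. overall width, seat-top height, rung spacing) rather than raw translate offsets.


A bed frame 1946 mm long (x) by 947 mm wide (y). Four 90×90 mm corner posts, 515 mm tall, at the corners of the footprint. Four rails of 22 mm thickness and 169 mm height run between adjacent posts with their undersides at z = 150 mm, their outer faces flush with the outside of the frame (the two x-running rails run between the posts' inner faces; the two y-running rails run between the posts' inner faces). 12 slats, each 61 mm wide (x) and 19 mm thick, lie across the top of the two x-running rails, running the full 947 mm width of the frame in y; along x they sit between the end posts with a 79 mm gap after the −x posts and between neighbouring slats, leaving 86 mm before the +x posts.


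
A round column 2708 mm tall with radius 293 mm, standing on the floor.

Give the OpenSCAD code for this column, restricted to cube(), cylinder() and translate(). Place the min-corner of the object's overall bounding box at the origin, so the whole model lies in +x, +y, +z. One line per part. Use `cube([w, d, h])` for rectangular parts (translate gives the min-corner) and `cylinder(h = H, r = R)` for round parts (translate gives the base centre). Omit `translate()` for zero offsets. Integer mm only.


translate([293, 293, 0]) cylinder(h = 2708, r = 293);


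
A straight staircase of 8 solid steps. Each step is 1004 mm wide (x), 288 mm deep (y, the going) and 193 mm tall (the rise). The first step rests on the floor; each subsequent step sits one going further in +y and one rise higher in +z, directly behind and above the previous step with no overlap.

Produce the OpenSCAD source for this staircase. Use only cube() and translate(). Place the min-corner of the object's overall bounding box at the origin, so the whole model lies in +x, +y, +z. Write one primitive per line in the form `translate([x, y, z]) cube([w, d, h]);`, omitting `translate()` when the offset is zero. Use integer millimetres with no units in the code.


cube([1004, 288, 193]);
translate([0, 288, 193]) cube([1004, 288, 193]);
translate([0, 576, 386]) cube([1004, 288, 193]);
translate([0, 864, 579]) cube([1004, 288, 193]);
translate([0, 1152, 772]) cube([1004, 288, 193]);
translate([0, 1440, 965]) cube([1004, 288, 193]);
translate([0, 1728, 1158]) cube([1004, 288, 193]);
translate([0, 2016, 1351]) cube([1004, 288, 193]);
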